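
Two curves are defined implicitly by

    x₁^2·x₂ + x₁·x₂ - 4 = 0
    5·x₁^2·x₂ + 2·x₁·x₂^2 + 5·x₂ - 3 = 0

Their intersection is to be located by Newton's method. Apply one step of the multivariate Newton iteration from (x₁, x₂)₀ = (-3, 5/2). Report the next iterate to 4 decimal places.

At (-3, 5/2): F = (11.0000, 84.5000).
Jacobian J = [[2·x₁·x₂ + x₂, x₁^2 + x₁], [10·x₁·x₂ + 2·x₂^2, 5·x₁^2 + 4·x₁·x₂ + 5]].
At the point, J = [[-12.5000, 6.0000], [-62.5000, 20.0000]] (det J = 125.0000).
Solving J·Δ = −F gives Δ = (2.2960, 2.9500).
Then the next iterate is (x₁, x₂)₁ = (-0.7040, 5.4500).

(-0.7040, 5.4500)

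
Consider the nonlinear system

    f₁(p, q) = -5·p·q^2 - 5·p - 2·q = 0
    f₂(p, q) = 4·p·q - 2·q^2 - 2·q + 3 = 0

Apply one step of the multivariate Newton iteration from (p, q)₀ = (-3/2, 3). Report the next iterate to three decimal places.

At (-3/2, 3): F = (69.000, -39.000).
Jacobian J = [[-5·q^2 - 5, -10·p·q - 2], [4·q, 4·p - 4·q - 2]].
At the point, J = [[-50.000, 43.000], [12.000, -20.000]] (det J = 484.000).
Solving J·Δ = −F gives Δ = (-0.614, -2.318).
Then the next iterate is (p, q)₁ = (-2.114, 0.682).

(-2.114, 0.682)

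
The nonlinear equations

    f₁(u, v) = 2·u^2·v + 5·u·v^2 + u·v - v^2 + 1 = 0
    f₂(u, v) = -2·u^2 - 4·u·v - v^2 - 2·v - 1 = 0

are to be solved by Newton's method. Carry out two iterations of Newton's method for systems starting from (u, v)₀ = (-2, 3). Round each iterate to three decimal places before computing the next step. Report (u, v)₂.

(0.280, 1.195)

At (-2, 3): F = (-80.000, 0.000).
Jacobian J = [[4·u·v + 5·v^2 + v, 2·u^2 + 10·u·v + u - 2·v], [-4·u - 4·v, -4·u - 2·v - 2]].
At the point, J = [[24.000, -60.000], [-4.000, 0.000]] (det J = -240.000).
Solving J·Δ = −F gives Δ = (0.000, -1.333).
Then the next iterate is (u, v)₁ = (-2.000, 1.667).
Round to (-2.000, 1.667) and repeat: F = (-19.56578, -1.77689), J = [[2.22544, -30.674], [1.332, 2.666]].
Δ = (2.280, -0.472), so (u, v)₂ = (0.280, 1.195).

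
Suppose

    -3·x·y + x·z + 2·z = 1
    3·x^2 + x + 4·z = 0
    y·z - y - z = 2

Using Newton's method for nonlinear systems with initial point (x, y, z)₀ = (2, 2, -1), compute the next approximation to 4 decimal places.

At (2, 2, -1): F = (-17.0000, 10.0000, -5.0000).
Jacobian J = [[-3·y + z, -3·x, x + 2], [6·x + 1, 0, 4], [0, z - 1, y - 1]].
At the point, J = [[-7.0000, -6.0000, 4.0000], [13.0000, 0.0000, 4.0000], [0.0000, -2.0000, 1.0000]] (det J = -82.0000).
Solving J·Δ = −F gives Δ = (-0.4390, -3.0366, -1.0732).
Then the next iterate is (x, y, z)₁ = (1.5610, -1.0366, -2.0732).

(1.5610, -1.0366, -2.0732)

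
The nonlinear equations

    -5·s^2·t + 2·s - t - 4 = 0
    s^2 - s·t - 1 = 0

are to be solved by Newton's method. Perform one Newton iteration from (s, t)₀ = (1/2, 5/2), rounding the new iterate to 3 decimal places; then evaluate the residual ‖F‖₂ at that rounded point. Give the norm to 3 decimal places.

2.283

At (1/2, 5/2): F = (-8.625, -2.000).
Jacobian J = [[-10·s·t + 2, -5·s^2 - 1], [2·s - t, -s]].
At the point, J = [[-10.500, -2.250], [-1.500, -0.500]] (det J = 1.875).
Solving J·Δ = −F gives Δ = (0.100, -4.300).
Then the next iterate is (s, t)₁ = (0.600, -1.800).
Re-evaluating at (0.600, -1.800): F = (2.240, 0.440), so ‖F‖₂ = 2.283.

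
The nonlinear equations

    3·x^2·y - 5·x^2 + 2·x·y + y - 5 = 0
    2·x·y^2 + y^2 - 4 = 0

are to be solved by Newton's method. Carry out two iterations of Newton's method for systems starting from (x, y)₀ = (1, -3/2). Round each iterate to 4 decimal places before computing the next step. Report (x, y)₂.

At (1, -3/2): F = (-19.0000, 2.7500).
Jacobian J = [[6·x·y - 10·x + 2·y, 3·x^2 + 2·x + 1], [2·y^2, 4·x·y + 2·y]].
At the point, J = [[-22.0000, 6.0000], [4.5000, -9.0000]] (det J = 171.0000).
Solving J·Δ = −F gives Δ = (-0.9035, -0.1462).
Then the next iterate is (x, y)₁ = (0.0965, -1.6462).
Round to (0.0965, -1.6462) and repeat: F = (-7.056467, -0.767000), J = [[-5.210550, 1.220937], [5.419949, -3.927833]].
Δ = (-2.0690, -3.0503), so (x, y)₂ = (-1.9725, -4.6965).

(-1.9725, -4.6965)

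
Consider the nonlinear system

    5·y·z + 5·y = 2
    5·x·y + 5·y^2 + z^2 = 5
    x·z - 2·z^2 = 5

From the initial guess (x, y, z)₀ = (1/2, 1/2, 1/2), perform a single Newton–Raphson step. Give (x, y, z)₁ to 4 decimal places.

(-0.1250, 1.5028, -3.2083)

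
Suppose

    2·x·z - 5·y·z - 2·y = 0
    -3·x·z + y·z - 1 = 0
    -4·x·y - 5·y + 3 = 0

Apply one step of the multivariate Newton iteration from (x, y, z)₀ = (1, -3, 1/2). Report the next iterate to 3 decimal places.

(0.034, -0.955, 0.245)

At (1, -3, 1/2): F = (14.500, -4.000, 30.000).
Jacobian J = [[2·z, -5·z - 2, 2·x - 5·y], [-3·z, z, -3·x + y], [-4·y, -4·x - 5, 0]].
At the point, J = [[1.000, -4.500, 17.000], [-1.500, 0.500, -6.000], [12.000, -9.000, 0.000]] (det J = 397.500).
Solving J·Δ = −F gives Δ = (-0.966, 2.045, -0.255).
Then the next iterate is (x, y, z)₁ = (0.034, -0.955, 0.245).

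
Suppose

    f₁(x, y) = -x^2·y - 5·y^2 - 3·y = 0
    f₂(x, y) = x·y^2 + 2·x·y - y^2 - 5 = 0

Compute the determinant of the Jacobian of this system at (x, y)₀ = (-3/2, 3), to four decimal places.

366.7500

J = [[-2·x·y, -x^2 - 10·y - 3], [y^2 + 2·y, 2·x·y + 2·x - 2·y]].
At the point, J = [[9.0000, -35.2500], [15.0000, -18.0000]].
det J = 366.7500.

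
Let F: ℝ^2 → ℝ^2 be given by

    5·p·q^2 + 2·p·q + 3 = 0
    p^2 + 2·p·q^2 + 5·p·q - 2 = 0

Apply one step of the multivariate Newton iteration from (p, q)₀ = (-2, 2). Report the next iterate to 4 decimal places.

(-42.7500, -21.2500)

At (-2, 2): F = (-45.0000, -34.0000).
Jacobian J = [[5·q^2 + 2·q, 10·p·q + 2·p], [2·p + 2·q^2 + 5·q, 4·p·q + 5·p]].
At the point, J = [[24.0000, -44.0000], [14.0000, -26.0000]] (det J = -8.0000).
Solving J·Δ = −F gives Δ = (-40.7500, -23.2500).
Then the next iterate is (p, q)₁ = (-42.7500, -21.2500).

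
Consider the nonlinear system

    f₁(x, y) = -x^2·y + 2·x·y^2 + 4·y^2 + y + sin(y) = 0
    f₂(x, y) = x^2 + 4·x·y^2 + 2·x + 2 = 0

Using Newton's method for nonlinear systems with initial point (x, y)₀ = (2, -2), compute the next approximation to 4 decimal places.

(0.8749, -1.4610)

At (2, -2): F = (37.090703, 42.0000).
Jacobian J = [[-2·x·y + 2·y^2, -x^2 + 4·x·y + 8·y + cos(y) + 1], [2·x + 4·y^2 + 2, 8·x·y]].
At the point, J = [[16.0000, -35.416147], [22.0000, -32.0000]] (det J = 267.155230).
Solving J·Δ = −F gives Δ = (-1.1251, 0.5390).
Then the next iterate is (x, y)₁ = (0.8749, -1.4610).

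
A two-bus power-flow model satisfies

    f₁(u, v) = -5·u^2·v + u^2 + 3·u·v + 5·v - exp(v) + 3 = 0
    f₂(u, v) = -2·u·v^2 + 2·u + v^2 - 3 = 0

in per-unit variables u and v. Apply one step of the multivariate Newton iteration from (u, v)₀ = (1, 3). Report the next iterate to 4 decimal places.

At (1, 3): F = (-7.085537, -10.0000).
Jacobian J = [[-10·u·v + 2·u + 3·v, -5·u^2 + 3·u - exp(v) + 5], [-2·v^2 + 2, -4·u·v + 2·v]].
At the point, J = [[-19.0000, -17.085537], [-16.0000, -6.0000]] (det J = -159.368591).
Solving J·Δ = −F gives Δ = (-0.8053, 0.4808).
Then the next iterate is (u, v)₁ = (0.1947, 3.4808).

(0.1947, 3.4808)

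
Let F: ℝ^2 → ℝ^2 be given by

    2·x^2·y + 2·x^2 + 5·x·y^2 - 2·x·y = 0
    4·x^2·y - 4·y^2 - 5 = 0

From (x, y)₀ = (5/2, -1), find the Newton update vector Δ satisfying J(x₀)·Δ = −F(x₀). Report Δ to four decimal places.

(-0.1471, 0.9412)

At (5/2, -1): F = (17.5000, -34.0000).
Jacobian J = [[4·x·y + 4·x + 5·y^2 - 2·y, 2·x^2 + 10·x·y - 2·x], [8·x·y, 4·x^2 - 8·y]].
At the point, J = [[7.0000, -17.5000], [-20.0000, 33.0000]] (det J = -119.0000).
Solving J·Δ = −F gives Δ = (-0.1471, 0.9412).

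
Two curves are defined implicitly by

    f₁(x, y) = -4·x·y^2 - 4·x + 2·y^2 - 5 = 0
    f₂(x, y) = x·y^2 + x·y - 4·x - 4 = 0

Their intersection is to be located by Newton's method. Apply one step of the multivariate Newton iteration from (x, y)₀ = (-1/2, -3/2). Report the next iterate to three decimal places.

(-0.933, -0.531)

At (-1/2, -3/2): F = (6.000, -2.375).
Jacobian J = [[-4·y^2 - 4, -8·x·y + 4·y], [y^2 + y - 4, 2·x·y + x]].
At the point, J = [[-13.000, -12.000], [-3.250, 1.000]] (det J = -52.000).
Solving J·Δ = −F gives Δ = (-0.433, 0.969).
Then the next iterate is (x, y)₁ = (-0.933, -0.531).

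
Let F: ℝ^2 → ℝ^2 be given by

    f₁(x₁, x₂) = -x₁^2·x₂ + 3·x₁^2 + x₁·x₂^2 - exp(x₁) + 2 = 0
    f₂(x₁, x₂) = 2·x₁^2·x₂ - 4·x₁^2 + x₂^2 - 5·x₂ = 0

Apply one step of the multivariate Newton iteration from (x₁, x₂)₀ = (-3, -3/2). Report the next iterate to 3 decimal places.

At (-3, -3/2): F = (35.70021, -53.250).
Jacobian J = [[-2·x₁·x₂ + 6·x₁ + x₂^2 - exp(x₁), -x₁^2 + 2·x₁·x₂], [4·x₁·x₂ - 8·x₁, 2·x₁^2 + 2·x₂ - 5]].
At the point, J = [[-24.79979, 0.000], [42.000, 10.000]] (det J = -247.99787).
Solving J·Δ = −F gives Δ = (1.440, -0.721).
Then the next iterate is (x₁, x₂)₁ = (-1.560, -2.221).

(-1.560, -2.221)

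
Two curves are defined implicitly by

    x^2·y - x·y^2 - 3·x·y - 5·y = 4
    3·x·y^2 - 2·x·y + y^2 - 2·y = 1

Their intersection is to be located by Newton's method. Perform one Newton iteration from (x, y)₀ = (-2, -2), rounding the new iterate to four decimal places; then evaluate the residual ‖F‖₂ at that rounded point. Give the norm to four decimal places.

7.3185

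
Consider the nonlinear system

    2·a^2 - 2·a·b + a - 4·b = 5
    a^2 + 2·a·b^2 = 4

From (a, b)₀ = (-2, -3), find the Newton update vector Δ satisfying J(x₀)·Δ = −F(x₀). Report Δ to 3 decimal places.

(1.000, 0.917)

At (-2, -3): F = (1.000, -36.000).
Jacobian J = [[4·a - 2·b + 1, -2·a - 4], [2·a + 2·b^2, 4·a·b]].
At the point, J = [[-1.000, 0.000], [14.000, 24.000]] (det J = -24.000).
Solving J·Δ = −F gives Δ = (1.000, 0.917).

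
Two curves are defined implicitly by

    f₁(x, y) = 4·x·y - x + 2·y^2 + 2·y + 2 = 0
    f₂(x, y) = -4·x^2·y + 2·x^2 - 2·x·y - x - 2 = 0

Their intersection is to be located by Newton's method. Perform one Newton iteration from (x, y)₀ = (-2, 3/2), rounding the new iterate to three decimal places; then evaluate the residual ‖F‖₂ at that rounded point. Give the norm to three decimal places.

At (-2, 3/2): F = (-0.500, -10.000).
Jacobian J = [[4·y - 1, 4·x + 4·y + 2], [-8·x·y + 4·x - 2·y - 1, -4·x^2 - 2·x]].
At the point, J = [[5.000, 0.000], [12.000, -12.000]] (det J = -60.000).
Solving J·Δ = −F gives Δ = (0.100, -0.733).
Then the next iterate is (x, y)₁ = (-1.900, 0.767).
Re-evaluating at (-1.900, 0.767): F = (0.78138, -1.04088), so ‖F‖₂ = 1.302.

1.302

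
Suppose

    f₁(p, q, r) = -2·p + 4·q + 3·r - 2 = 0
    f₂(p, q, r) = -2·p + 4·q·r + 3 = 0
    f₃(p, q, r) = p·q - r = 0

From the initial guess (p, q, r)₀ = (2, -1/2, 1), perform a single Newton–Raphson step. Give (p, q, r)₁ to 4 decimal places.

(3.0000, 0.9500, 1.4000)

At (2, -1/2, 1): F = (-5.0000, -3.0000, -2.0000).
Jacobian J = [[-2, 4, 3], [-2, 4·r, 4·q], [q, p, -1]].
At the point, J = [[-2.0000, 4.0000, 3.0000], [-2.0000, 4.0000, -2.0000], [-0.5000, 2.0000, -1.0000]] (det J = -10.0000).
Solving J·Δ = −F gives Δ = (1.0000, 1.4500, 0.4000).
Then the next iterate is (p, q, r)₁ = (3.0000, 0.9500, 1.4000).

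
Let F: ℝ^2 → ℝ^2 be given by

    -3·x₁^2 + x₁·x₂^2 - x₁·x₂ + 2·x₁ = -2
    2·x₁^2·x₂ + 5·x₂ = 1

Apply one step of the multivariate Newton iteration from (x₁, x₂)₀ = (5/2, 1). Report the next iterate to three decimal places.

(1.522, 0.616)

At (5/2, 1): F = (-11.750, 16.500).
Jacobian J = [[-6·x₁ + x₂^2 - x₂ + 2, 2·x₁·x₂ - x₁], [4·x₁·x₂, 2·x₁^2 + 5]].
At the point, J = [[-13.000, 2.500], [10.000, 17.500]] (det J = -252.500).
Solving J·Δ = −F gives Δ = (-0.978, -0.384).
Then the next iterate is (x₁, x₂)₁ = (1.522, 0.616).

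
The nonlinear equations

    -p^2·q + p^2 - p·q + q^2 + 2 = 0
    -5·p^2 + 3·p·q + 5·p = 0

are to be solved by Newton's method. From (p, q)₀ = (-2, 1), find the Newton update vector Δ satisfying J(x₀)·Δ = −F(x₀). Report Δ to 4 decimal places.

At (-2, 1): F = (5.0000, -36.0000).
Jacobian J = [[-2·p·q + 2·p - q, -p^2 - p + 2·q], [-10·p + 3·q + 5, 3·p]].
At the point, J = [[-1.0000, 0.0000], [28.0000, -6.0000]] (det J = 6.0000).
Solving J·Δ = −F gives Δ = (5.0000, 17.3333).

(5.0000, 17.3333)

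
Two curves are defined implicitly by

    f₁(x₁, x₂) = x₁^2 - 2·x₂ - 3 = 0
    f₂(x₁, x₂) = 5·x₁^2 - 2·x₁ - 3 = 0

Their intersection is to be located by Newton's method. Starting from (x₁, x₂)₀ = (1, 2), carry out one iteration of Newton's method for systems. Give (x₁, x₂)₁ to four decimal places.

At (1, 2): F = (-6.0000, 0.0000).
Jacobian J = [[2·x₁, -2], [10·x₁ - 2, 0]].
At the point, J = [[2.0000, -2.0000], [8.0000, 0.0000]] (det J = 16.0000).
Solving J·Δ = −F gives Δ = (0.0000, -3.0000).
Then the next iterate is (x₁, x₂)₁ = (1.0000, -1.0000).

(1.0000, -1.0000)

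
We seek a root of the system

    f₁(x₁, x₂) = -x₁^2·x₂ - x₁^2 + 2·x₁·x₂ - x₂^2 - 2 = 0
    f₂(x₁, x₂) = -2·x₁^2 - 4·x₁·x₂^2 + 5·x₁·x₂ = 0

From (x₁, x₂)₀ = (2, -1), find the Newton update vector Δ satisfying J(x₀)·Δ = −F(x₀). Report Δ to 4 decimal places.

(-7.2222, -3.7222)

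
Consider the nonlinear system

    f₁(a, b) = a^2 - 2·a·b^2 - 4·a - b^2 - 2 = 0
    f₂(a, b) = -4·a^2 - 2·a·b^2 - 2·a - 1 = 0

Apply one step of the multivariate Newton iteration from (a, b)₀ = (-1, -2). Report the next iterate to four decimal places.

(-0.6538, -1.4615)

At (-1, -2): F = (7.0000, 5.0000).
Jacobian J = [[2·a - 2·b^2 - 4, -4·a·b - 2·b], [-8·a - 2·b^2 - 2, -4·a·b]].
At the point, J = [[-14.0000, -4.0000], [-2.0000, -8.0000]] (det J = 104.0000).
Solving J·Δ = −F gives Δ = (0.3462, 0.5385).
Then the next iterate is (a, b)₁ = (-0.6538, -1.4615).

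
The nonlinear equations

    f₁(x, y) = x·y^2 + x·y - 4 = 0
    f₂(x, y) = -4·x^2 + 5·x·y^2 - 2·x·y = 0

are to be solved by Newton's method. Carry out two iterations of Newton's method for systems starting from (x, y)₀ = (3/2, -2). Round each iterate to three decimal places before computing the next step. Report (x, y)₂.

(6.706, 2.616)

At (3/2, -2): F = (-1.000, 27.000).
Jacobian J = [[y^2 + y, 2·x·y + x], [-8·x + 5·y^2 - 2·y, 10·x·y - 2·x]].
At the point, J = [[2.000, -4.500], [12.000, -33.000]] (det J = -12.000).
Solving J·Δ = −F gives Δ = (12.875, 5.500).
Then the next iterate is (x, y)₁ = (14.375, 3.500).
Round to (14.375, 3.500) and repeat: F = (222.40625, -46.71875), J = [[15.750, 115.000], [-60.750, 474.375]].
Δ = (-7.669, -0.884), so (x, y)₂ = (6.706, 2.616).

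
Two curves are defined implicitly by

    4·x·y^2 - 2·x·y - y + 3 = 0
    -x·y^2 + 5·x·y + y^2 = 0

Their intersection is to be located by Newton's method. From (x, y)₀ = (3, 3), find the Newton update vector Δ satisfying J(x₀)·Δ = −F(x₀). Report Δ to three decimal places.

At (3, 3): F = (90.000, 27.000).
Jacobian J = [[4·y^2 - 2·y, 8·x·y - 2·x - 1], [-y^2 + 5·y, -2·x·y + 5·x + 2·y]].
At the point, J = [[30.000, 65.000], [6.000, 3.000]] (det J = -300.000).
Solving J·Δ = −F gives Δ = (-4.950, 0.900).

(-4.950, 0.900)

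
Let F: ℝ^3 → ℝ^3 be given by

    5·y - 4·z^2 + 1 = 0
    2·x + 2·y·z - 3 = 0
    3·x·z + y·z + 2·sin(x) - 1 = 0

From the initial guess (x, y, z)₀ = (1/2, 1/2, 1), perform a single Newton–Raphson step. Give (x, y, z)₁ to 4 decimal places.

(-0.4026, 1.5924, 1.6203)

At (1/2, 1/2, 1): F = (-0.5000, -1.0000, 1.958851).
Jacobian J = [[0, 5, -8·z], [2, 2·z, 2·y], [3·z + 2·cos(x), z, 3·x + y]].
At the point, J = [[0.0000, 5.0000, -8.0000], [2.0000, 2.0000, 1.0000], [4.755165, 1.0000, 2.0000]] (det J = 63.858468).
Solving J·Δ = −F gives Δ = (-0.9026, 1.0924, 0.6203).
Then the next iterate is (x, y, z)₁ = (-0.4026, 1.5924, 1.6203).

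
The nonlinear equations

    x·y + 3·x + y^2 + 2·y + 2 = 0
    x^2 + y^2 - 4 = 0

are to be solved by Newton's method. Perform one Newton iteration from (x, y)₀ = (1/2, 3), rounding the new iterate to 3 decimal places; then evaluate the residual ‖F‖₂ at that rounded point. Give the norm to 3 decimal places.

7.802

At (1/2, 3): F = (20.000, 5.250).
Jacobian J = [[y + 3, x + 2·y + 2], [2·x, 2·y]].
At the point, J = [[6.000, 8.500], [1.000, 6.000]] (det J = 27.500).
Solving J·Δ = −F gives Δ = (-2.741, -0.418).
Then the next iterate is (x, y)₁ = (-2.241, 2.582).
Re-evaluating at (-2.241, 2.582): F = (1.32146, 7.68881), so ‖F‖₂ = 7.802.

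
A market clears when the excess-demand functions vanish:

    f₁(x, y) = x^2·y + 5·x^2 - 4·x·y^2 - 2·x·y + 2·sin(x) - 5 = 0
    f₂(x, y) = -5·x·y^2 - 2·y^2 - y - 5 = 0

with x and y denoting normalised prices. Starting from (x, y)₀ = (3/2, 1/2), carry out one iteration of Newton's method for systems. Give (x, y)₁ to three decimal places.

At (3/2, 1/2): F = (6.36999, -7.875).
Jacobian J = [[2·x·y + 10·x - 4·y^2 - 2·y + 2·cos(x), x^2 - 8·x·y - 2·x], [-5·y^2, -10·x·y - 4·y - 1]].
At the point, J = [[14.64147, -6.750], [-1.250, -10.500]] (det J = -162.17298).
Solving J·Δ = −F gives Δ = (-0.740, -0.662).
Then the next iterate is (x, y)₁ = (0.760, -0.162).

(0.760, -0.162)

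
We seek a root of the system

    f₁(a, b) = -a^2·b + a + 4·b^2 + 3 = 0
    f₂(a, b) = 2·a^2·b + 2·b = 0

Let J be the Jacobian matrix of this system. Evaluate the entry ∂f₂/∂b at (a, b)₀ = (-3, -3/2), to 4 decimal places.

20.0000

∂f₂/∂b = 2·a^2 + 2.
At (-3, -3/2) this is 20.0000.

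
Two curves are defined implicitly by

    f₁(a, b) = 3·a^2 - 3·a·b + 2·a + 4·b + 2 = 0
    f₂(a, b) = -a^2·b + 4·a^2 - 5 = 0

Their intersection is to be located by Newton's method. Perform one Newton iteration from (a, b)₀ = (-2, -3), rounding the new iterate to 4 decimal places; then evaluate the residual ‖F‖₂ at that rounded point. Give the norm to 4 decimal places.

At (-2, -3): F = (-20.0000, 23.0000).
Jacobian J = [[6·a - 3·b + 2, -3·a + 4], [-2·a·b + 8·a, -a^2]].
At the point, J = [[-1.0000, 10.0000], [-28.0000, -4.0000]] (det J = 284.0000).
Solving J·Δ = −F gives Δ = (0.5282, 2.0528).
Then the next iterate is (a, b)₁ = (-1.4718, -0.9472).
Re-evaluating at (-1.4718, -0.9472): F = (-2.416081, 5.716601), so ‖F‖₂ = 6.2062.

6.2062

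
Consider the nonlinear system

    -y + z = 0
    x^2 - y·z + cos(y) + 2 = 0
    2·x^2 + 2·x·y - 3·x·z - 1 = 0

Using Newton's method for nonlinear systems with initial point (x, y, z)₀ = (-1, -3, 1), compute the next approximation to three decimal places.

At (-1, -3, 1): F = (4.000, 5.01001, 10.000).
Jacobian J = [[0, -1, 1], [2·x, -z - sin(y), -y], [4·x + 2·y - 3·z, 2·x, -3·x]].
At the point, J = [[0.000, -1.000, 1.000], [-2.000, -0.85888, 3.000], [-13.000, -2.000, 3.000]] (det J = 25.83456).
Solving J·Δ = −F gives Δ = (0.105, 3.363, -0.637).
Then the next iterate is (x, y, z)₁ = (-0.895, 0.363, 0.363).

(-0.895, 0.363, 0.363)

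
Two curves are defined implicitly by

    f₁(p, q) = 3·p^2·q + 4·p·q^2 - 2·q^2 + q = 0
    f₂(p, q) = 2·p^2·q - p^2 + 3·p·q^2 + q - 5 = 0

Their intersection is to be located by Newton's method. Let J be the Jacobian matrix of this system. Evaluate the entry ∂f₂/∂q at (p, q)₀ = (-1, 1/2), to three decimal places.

0.000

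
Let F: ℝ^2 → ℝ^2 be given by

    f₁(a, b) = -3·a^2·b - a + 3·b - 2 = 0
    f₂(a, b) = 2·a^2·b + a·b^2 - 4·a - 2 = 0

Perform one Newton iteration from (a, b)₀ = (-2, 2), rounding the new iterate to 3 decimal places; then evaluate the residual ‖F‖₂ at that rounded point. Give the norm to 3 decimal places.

3.672

At (-2, 2): F = (-18.000, 14.000).
Jacobian J = [[-6·a·b - 1, -3·a^2 + 3], [4·a·b + b^2 - 4, 2·a^2 + 2·a·b]].
At the point, J = [[23.000, -9.000], [-16.000, 0.000]] (det J = -144.000).
Solving J·Δ = −F gives Δ = (0.875, 0.236).
Then the next iterate is (a, b)₁ = (-1.125, 2.236).
Re-evaluating at (-1.125, 2.236): F = (-2.65681, 2.53522), so ‖F‖₂ = 3.672.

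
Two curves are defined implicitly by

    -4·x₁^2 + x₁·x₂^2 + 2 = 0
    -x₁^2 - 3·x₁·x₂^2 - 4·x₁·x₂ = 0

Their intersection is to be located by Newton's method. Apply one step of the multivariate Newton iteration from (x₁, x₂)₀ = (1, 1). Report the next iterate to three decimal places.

(0.705, 0.466)

At (1, 1): F = (-1.000, -8.000).
Jacobian J = [[-8·x₁ + x₂^2, 2·x₁·x₂], [-2·x₁ - 3·x₂^2 - 4·x₂, -6·x₁·x₂ - 4·x₁]].
At the point, J = [[-7.000, 2.000], [-9.000, -10.000]] (det J = 88.000).
Solving J·Δ = −F gives Δ = (-0.295, -0.534).
Then the next iterate is (x₁, x₂)₁ = (0.705, 0.466).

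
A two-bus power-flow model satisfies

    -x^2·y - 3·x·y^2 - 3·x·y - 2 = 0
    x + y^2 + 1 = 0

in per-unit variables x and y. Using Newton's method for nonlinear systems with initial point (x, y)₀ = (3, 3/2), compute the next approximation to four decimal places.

(11.4762, -3.4087)

At (3, 3/2): F = (-49.2500, 6.2500).
Jacobian J = [[-2·x·y - 3·y^2 - 3·y, -x^2 - 6·x·y - 3·x], [1, 2·y]].
At the point, J = [[-20.2500, -45.0000], [1.0000, 3.0000]] (det J = -15.7500).
Solving J·Δ = −F gives Δ = (8.4762, -4.9087).
Then the next iterate is (x, y)₁ = (11.4762, -3.4087).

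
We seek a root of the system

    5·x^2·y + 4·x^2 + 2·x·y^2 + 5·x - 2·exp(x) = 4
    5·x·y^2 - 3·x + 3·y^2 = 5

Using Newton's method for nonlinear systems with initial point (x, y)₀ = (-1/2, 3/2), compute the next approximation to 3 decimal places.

At (-1/2, 3/2): F = (-7.08806, -2.375).
Jacobian J = [[10·x·y + 8·x + 2·y^2 - 2·exp(x) + 5, 5·x^2 + 4·x·y], [5·y^2 - 3, 10·x·y + 6·y]].
At the point, J = [[-3.21306, -1.750], [8.250, 1.500]] (det J = 9.61791).
Solving J·Δ = −F gives Δ = (1.538, -6.873).
Then the next iterate is (x, y)₁ = (1.038, -5.373).

(1.038, -5.373)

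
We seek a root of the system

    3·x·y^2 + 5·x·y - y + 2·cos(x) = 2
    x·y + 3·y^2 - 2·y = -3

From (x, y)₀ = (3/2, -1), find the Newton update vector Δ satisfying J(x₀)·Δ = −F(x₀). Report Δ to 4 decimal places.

(-1.7612, 1.2710)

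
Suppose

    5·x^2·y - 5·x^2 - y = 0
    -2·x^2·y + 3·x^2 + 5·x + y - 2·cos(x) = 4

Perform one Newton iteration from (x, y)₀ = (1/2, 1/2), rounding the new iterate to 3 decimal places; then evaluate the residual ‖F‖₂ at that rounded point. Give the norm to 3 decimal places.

0.003

At (1/2, 1/2): F = (-1.125, -2.25517).
Jacobian J = [[10·x·y - 10·x, 5·x^2 - 1], [-4·x·y + 6·x + 2·sin(x) + 5, -2·x^2 + 1]].
At the point, J = [[-2.500, 0.250], [7.95885, 0.500]] (det J = -3.23971).
Solving J·Δ = −F gives Δ = (0.000, 4.504).
Then the next iterate is (x, y)₁ = (0.500, 5.004).
Re-evaluating at (0.500, 5.004): F = (0.001, -0.00317), so ‖F‖₂ = 0.003.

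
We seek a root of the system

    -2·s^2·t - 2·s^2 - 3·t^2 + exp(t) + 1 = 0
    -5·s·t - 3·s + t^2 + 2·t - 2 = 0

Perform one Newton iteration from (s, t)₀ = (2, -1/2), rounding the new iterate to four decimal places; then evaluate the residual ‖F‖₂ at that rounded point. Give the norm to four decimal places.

1.6567

At (2, -1/2): F = (-3.143469, -3.7500).
Jacobian J = [[-4·s·t - 4·s, -2·s^2 - 6·t + exp(t)], [-5·t - 3, -5·s + 2·t + 2]].
At the point, J = [[-4.0000, -4.393469], [-0.5000, -9.0000]] (det J = 33.803265).
Solving J·Δ = −F gives Δ = (-0.3495, -0.3972).
Then the next iterate is (s, t)₁ = (1.6505, -0.8972).
Re-evaluating at (1.6505, -0.8972): F = (-1.567279, -0.536789), so ‖F‖₂ = 1.6567.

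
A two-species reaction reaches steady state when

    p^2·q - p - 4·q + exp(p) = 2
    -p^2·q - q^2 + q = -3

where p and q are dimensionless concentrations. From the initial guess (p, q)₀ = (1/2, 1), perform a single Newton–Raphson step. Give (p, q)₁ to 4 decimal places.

At (1/2, 1): F = (-4.601279, 2.7500).
Jacobian J = [[2·p·q + exp(p) - 1, p^2 - 4], [-2·p·q, -p^2 - 2·q + 1]].
At the point, J = [[1.648721, -3.7500], [-1.0000, -1.2500]] (det J = -5.810902).
Solving J·Δ = −F gives Δ = (2.7645, -0.0116).
Then the next iterate is (p, q)₁ = (3.2645, 0.9884).

(3.2645, 0.9884)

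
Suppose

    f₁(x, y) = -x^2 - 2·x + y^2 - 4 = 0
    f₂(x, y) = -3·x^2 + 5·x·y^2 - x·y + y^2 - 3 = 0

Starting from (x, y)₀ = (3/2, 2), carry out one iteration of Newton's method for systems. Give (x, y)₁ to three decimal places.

(0.212, 1.703)

At (3/2, 2): F = (-5.250, 21.250).
Jacobian J = [[-2·x - 2, 2·y], [-6·x + 5·y^2 - y, 10·x·y - x + 2·y]].
At the point, J = [[-5.000, 4.000], [9.000, 32.500]] (det J = -198.500).
Solving J·Δ = −F gives Δ = (-1.288, -0.297).
Then the next iterate is (x, y)₁ = (0.212, 1.703).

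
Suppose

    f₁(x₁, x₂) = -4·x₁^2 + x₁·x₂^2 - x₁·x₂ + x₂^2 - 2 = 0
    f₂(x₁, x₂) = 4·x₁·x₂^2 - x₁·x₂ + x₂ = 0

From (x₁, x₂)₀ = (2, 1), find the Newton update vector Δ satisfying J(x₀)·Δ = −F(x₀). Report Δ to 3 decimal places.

(-1.123, -0.242)

At (2, 1): F = (-17.000, 7.000).
Jacobian J = [[-8·x₁ + x₂^2 - x₂, 2·x₁·x₂ - x₁ + 2·x₂], [4·x₂^2 - x₂, 8·x₁·x₂ - x₁ + 1]].
At the point, J = [[-16.000, 4.000], [3.000, 15.000]] (det J = -252.000).
Solving J·Δ = −F gives Δ = (-1.123, -0.242).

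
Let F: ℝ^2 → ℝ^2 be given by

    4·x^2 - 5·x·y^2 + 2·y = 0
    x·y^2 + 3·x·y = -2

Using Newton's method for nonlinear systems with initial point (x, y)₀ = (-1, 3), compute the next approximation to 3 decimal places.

At (-1, 3): F = (55.000, -16.000).
Jacobian J = [[8·x - 5·y^2, -10·x·y + 2], [y^2 + 3·y, 2·x·y + 3·x]].
At the point, J = [[-53.000, 32.000], [18.000, -9.000]] (det J = -99.000).
Solving J·Δ = −F gives Δ = (0.172, -1.434).
Then the next iterate is (x, y)₁ = (-0.828, 1.566).

(-0.828, 1.566)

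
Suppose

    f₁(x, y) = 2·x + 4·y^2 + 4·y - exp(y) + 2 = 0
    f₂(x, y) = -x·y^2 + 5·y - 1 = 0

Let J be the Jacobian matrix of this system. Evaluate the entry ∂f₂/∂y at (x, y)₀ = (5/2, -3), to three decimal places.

∂f₂/∂y = -2·x·y + 5.
At (5/2, -3) this is 20.000.

20.000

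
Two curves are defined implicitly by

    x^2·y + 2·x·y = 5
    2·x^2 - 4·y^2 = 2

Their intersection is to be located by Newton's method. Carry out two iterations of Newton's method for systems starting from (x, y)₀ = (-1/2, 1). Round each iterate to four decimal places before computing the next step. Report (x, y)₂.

At (-1/2, 1): F = (-5.7500, -5.5000).
Jacobian J = [[2·x·y + 2·y, x^2 + 2·x], [4·x, -8·y]].
At the point, J = [[1.0000, -0.7500], [-2.0000, -8.0000]] (det J = -9.5000).
Solving J·Δ = −F gives Δ = (4.4079, -1.7895).
Then the next iterate is (x, y)₁ = (3.9079, -0.7895).
Round to (3.9079, -0.7895) and repeat: F = (-23.227567, 26.050124), J = [[-7.749574, 23.087482], [15.6316, 6.3160]].
Δ = (-1.8254, 0.3933), so (x, y)₂ = (2.0825, -0.3962).

(2.0825, -0.3962)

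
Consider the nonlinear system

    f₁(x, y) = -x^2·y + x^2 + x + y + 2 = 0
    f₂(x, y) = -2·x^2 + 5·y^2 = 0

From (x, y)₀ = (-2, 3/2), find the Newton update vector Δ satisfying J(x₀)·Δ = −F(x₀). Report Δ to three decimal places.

(-0.033, -0.199)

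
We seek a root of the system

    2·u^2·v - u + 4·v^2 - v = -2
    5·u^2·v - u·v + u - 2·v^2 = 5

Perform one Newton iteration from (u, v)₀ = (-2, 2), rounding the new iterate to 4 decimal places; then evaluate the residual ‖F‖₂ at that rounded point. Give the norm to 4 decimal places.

At (-2, 2): F = (34.0000, 29.0000).
Jacobian J = [[4·u·v - 1, 2·u^2 + 8·v - 1], [10·u·v - v + 1, 5·u^2 - u - 4·v]].
At the point, J = [[-17.0000, 23.0000], [-41.0000, 14.0000]] (det J = 705.0000).
Solving J·Δ = −F gives Δ = (0.2709, -1.2780).
Then the next iterate is (u, v)₁ = (-1.7291, 0.7220).
Re-evaluating at (-1.7291, 0.7220): F = (9.409488, 4.269873), so ‖F‖₂ = 10.3330.

10.3330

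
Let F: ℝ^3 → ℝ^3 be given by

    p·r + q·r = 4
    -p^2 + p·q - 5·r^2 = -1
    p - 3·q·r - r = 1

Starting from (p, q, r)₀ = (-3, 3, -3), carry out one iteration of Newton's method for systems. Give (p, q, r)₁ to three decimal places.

(-4.333, 3.000, -0.533)

At (-3, 3, -3): F = (-4.000, -62.000, 26.000).
Jacobian J = [[r, r, p + q], [-2·p + q, p, -10·r], [1, -3·r, -3·q - 1]].
At the point, J = [[-3.000, -3.000, 0.000], [9.000, -3.000, 30.000], [1.000, 9.000, -10.000]] (det J = 360.000).
Solving J·Δ = −F gives Δ = (-1.333, 0.000, 2.467).
Then the next iterate is (p, q, r)₁ = (-4.333, 3.000, -0.533).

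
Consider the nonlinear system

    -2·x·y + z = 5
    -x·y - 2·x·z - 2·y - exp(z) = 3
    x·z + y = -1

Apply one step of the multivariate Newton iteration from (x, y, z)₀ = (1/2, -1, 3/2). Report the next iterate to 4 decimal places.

At (1/2, -1, 3/2): F = (-2.5000, -6.481689, 0.7500).
Jacobian J = [[-2·y, -2·x, 1], [-y - 2·z, -x - 2, -2·x - exp(z)], [z, 1, x]].
At the point, J = [[2.0000, -1.0000, 1.0000], [-2.0000, -2.5000, -5.481689], [1.5000, 1.0000, 0.5000]] (det J = 17.435912).
Solving J·Δ = −F gives Δ = (0.8210, -1.6070, -0.7491).
Then the next iterate is (x, y, z)₁ = (1.3210, -2.6070, 0.7509).

(1.3210, -2.6070, 0.7509)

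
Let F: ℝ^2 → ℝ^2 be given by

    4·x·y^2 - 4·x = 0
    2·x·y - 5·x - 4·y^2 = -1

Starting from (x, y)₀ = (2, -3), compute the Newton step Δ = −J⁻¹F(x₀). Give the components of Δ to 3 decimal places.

At (2, -3): F = (64.000, -57.000).
Jacobian J = [[4·y^2 - 4, 8·x·y], [2·y - 5, 2·x - 8·y]].
At the point, J = [[32.000, -48.000], [-11.000, 28.000]] (det J = 368.000).
Solving J·Δ = −F gives Δ = (2.565, 3.043).

(2.565, 3.043)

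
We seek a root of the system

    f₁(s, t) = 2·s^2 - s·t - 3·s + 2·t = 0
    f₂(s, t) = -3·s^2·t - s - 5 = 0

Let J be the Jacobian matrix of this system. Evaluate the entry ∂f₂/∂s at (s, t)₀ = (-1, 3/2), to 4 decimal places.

∂f₂/∂s = -6·s·t - 1.
At (-1, 3/2) this is 8.0000.

8.0000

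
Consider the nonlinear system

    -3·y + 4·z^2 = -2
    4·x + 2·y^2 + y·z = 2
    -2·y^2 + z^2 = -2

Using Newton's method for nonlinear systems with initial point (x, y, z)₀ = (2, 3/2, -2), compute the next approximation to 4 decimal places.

(0.1406, 1.1429, -1.0893)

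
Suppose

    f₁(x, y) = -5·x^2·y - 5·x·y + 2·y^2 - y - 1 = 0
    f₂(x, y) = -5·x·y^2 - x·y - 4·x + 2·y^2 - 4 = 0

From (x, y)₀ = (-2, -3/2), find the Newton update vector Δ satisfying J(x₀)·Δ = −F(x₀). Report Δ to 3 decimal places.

(0.384, 0.668)

At (-2, -3/2): F = (20.000, 28.000).
Jacobian J = [[-10·x·y - 5·y, -5·x^2 - 5·x + 4·y - 1], [-5·y^2 - y - 4, -10·x·y - x + 4·y]].
At the point, J = [[-22.500, -17.000], [-13.750, -34.000]] (det J = 531.250).
Solving J·Δ = −F gives Δ = (0.384, 0.668).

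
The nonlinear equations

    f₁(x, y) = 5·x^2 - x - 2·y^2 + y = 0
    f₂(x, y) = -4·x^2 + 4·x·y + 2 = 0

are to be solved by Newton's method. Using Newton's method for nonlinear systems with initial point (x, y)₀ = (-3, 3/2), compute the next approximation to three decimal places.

(-1.467, 0.998)

At (-3, 3/2): F = (45.000, -52.000).
Jacobian J = [[10·x - 1, -4·y + 1], [-8·x + 4·y, 4·x]].
At the point, J = [[-31.000, -5.000], [30.000, -12.000]] (det J = 522.000).
Solving J·Δ = −F gives Δ = (1.533, -0.502).
Then the next iterate is (x, y)₁ = (-1.467, 0.998).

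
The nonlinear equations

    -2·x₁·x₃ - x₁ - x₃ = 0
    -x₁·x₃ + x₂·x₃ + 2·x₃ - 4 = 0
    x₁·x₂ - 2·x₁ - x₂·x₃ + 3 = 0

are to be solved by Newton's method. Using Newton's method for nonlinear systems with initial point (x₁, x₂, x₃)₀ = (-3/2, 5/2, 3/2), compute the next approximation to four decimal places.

At (-3/2, 5/2, 3/2): F = (4.5000, 5.0000, -1.5000).
Jacobian J = [[-2·x₃ - 1, 0, -2·x₁ - 1], [-x₃, x₃, -x₁ + x₂ + 2], [x₂ - 2, x₁ - x₃, -x₂]].
At the point, J = [[-4.0000, 0.0000, 2.0000], [-1.5000, 1.5000, 6.0000], [0.5000, -3.0000, -2.5000]] (det J = -49.5000).
Solving J·Δ = −F gives Δ = (0.7803, 0.2045, -0.6894).
Then the next iterate is (x₁, x₂, x₃)₁ = (-0.7197, 2.7045, 0.8106).

(-0.7197, 2.7045, 0.8106)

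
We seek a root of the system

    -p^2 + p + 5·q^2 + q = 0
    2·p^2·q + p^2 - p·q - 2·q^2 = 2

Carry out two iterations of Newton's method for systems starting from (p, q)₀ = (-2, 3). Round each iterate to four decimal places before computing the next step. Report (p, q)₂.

(-1.1227, 0.8688)

At (-2, 3): F = (42.0000, 14.0000).
Jacobian J = [[-2·p + 1, 10·q + 1], [4·p·q + 2·p - q, 2·p^2 - p - 4·q]].
At the point, J = [[5.0000, 31.0000], [-31.0000, -2.0000]] (det J = 951.0000).
Solving J·Δ = −F gives Δ = (0.5447, -1.4427).
Then the next iterate is (p, q)₁ = (-1.4553, 1.5573).
Round to (-1.4553, 1.5573) and repeat: F = (10.110018, 4.130276), J = [[3.9106, 16.5730], [-13.533255, -0.538104]].
Δ = (0.3326, -0.6885), so (p, q)₂ = (-1.1227, 0.8688).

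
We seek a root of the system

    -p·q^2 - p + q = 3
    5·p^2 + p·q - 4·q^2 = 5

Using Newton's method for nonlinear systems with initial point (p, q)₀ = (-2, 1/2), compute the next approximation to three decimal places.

At (-2, 1/2): F = (0.000, 13.000).
Jacobian J = [[-q^2 - 1, -2·p·q + 1], [10·p + q, p - 8·q]].
At the point, J = [[-1.250, 3.000], [-19.500, -6.000]] (det J = 66.000).
Solving J·Δ = −F gives Δ = (0.591, 0.246).
Then the next iterate is (p, q)₁ = (-1.409, 0.746).

(-1.409, 0.746)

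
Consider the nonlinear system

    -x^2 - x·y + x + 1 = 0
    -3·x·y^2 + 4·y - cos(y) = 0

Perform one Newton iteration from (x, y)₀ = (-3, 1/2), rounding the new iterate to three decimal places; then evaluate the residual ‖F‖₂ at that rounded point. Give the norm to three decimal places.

2.289

At (-3, 1/2): F = (-9.500, 3.37242).
Jacobian J = [[-2·x - y + 1, -x], [-3·y^2, -6·x·y + sin(y) + 4]].
At the point, J = [[6.500, 3.000], [-0.750, 13.47943]] (det J = 89.86627).
Solving J·Δ = −F gives Δ = (1.538, -0.165).
Then the next iterate is (x, y)₁ = (-1.462, 0.335).
Re-evaluating at (-1.462, 0.335): F = (-2.10967, 0.88781), so ‖F‖₂ = 2.289.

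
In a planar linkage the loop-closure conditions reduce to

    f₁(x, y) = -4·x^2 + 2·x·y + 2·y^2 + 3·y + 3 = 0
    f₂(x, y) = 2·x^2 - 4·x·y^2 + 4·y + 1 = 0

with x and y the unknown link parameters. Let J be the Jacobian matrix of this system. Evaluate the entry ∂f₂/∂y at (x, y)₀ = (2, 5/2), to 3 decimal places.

∂f₂/∂y = -8·x·y + 4.
At (2, 5/2) this is -36.000.

-36.000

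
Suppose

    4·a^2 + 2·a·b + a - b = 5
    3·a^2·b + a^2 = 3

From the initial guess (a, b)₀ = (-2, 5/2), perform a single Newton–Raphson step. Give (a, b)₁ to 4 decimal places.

(-1.6103, 1.0207)

At (-2, 5/2): F = (-3.5000, 31.0000).
Jacobian J = [[8·a + 2·b + 1, 2·a - 1], [6·a·b + 2·a, 3·a^2]].
At the point, J = [[-10.0000, -5.0000], [-34.0000, 12.0000]] (det J = -290.0000).
Solving J·Δ = −F gives Δ = (0.3897, -1.4793).
Then the next iterate is (a, b)₁ = (-1.6103, 1.0207).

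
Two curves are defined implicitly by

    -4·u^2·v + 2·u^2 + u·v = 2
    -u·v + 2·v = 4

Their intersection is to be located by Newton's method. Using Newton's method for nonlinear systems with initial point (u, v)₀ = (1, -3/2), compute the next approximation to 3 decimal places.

(1.632, 3.053)

At (1, -3/2): F = (4.500, -5.500).
Jacobian J = [[-8·u·v + 4·u + v, -4·u^2 + u], [-v, -u + 2]].
At the point, J = [[14.500, -3.000], [1.500, 1.000]] (det J = 19.000).
Solving J·Δ = −F gives Δ = (0.632, 4.553).
Then the next iterate is (u, v)₁ = (1.632, 3.053).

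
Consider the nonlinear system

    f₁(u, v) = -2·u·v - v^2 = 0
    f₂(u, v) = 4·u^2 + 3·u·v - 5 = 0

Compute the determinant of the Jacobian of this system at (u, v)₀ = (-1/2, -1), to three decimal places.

J = [[-2·v, -2·u - 2·v], [8·u + 3·v, 3·u]].
At the point, J = [[2.000, 3.000], [-7.000, -1.500]].
det J = 18.000.

18.000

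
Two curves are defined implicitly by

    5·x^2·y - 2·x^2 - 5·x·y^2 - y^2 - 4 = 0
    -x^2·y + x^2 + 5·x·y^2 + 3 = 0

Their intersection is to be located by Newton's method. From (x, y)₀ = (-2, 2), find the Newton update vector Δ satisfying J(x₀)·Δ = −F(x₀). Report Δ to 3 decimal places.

(0.551, -0.631)

At (-2, 2): F = (64.000, -41.000).
Jacobian J = [[10·x·y - 4·x - 5·y^2, 5·x^2 - 10·x·y - 2·y], [-2·x·y + 2·x + 5·y^2, -x^2 + 10·x·y]].
At the point, J = [[-52.000, 56.000], [24.000, -44.000]] (det J = 944.000).
Solving J·Δ = −F gives Δ = (0.551, -0.631).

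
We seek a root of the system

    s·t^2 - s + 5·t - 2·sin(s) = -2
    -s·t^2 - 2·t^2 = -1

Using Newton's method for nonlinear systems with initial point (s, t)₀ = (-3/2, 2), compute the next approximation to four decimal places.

(-3.5572, 5.6144)

At (-3/2, 2): F = (9.494990, -1.0000).
Jacobian J = [[t^2 - 2·cos(s) - 1, 2·s·t + 5], [-t^2, -2·s·t - 4·t]].
At the point, J = [[2.858526, -1.0000], [-4.0000, -2.0000]] (det J = -9.717051).
Solving J·Δ = −F gives Δ = (-2.0572, 3.6144).
Then the next iterate is (s, t)₁ = (-3.5572, 5.6144).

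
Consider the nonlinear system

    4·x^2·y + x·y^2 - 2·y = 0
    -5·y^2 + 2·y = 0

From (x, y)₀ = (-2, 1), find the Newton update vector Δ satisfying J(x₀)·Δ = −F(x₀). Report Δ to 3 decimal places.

(0.550, -0.375)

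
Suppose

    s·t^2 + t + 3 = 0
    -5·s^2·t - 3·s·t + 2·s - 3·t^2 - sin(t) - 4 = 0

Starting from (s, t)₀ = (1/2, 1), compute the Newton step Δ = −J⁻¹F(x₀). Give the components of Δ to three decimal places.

(8.349, -6.425)

At (1/2, 1): F = (4.500, -9.59147).
Jacobian J = [[t^2, 2·s·t + 1], [-10·s·t - 3·t + 2, -5·s^2 - 3·s - 6·t - cos(t)]].
At the point, J = [[1.000, 2.000], [-6.000, -9.29030]] (det J = 2.70970).
Solving J·Δ = −F gives Δ = (8.349, -6.425).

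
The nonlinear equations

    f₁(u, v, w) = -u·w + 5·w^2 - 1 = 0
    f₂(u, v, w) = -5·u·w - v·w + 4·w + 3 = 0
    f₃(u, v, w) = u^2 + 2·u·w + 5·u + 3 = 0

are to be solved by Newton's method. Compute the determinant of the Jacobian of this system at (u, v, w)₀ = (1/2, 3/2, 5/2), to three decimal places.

J = [[-w, 0, -u + 10·w], [-5·w, -w, -5·u - v + 4], [2·u + 2·w + 5, 0, 2·u]].
At the point, J = [[-2.500, 0.000, 24.500], [-12.500, -2.500, 0.000], [11.000, 0.000, 1.000]].
det J = 680.000.

680.000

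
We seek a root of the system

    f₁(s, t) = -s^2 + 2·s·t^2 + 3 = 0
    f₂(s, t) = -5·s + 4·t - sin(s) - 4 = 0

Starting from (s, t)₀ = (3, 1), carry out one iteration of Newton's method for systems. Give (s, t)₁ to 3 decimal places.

(-2.657, -0.886)

At (3, 1): F = (0.000, -15.14112).
Jacobian J = [[-2·s + 2·t^2, 4·s·t], [-cos(s) - 5, 4]].
At the point, J = [[-4.000, 12.000], [-4.01001, 4.000]] (det J = 32.12009).
Solving J·Δ = −F gives Δ = (-5.657, -1.886).
Then the next iterate is (s, t)₁ = (-2.657, -0.886).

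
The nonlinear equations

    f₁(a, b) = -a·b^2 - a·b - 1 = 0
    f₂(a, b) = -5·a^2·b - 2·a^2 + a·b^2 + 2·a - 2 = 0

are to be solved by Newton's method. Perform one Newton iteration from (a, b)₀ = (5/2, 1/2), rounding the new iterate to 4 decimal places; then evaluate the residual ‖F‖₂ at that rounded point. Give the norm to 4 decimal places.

6.0828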